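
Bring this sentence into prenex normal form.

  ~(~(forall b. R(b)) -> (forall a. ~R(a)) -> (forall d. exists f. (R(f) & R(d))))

exists b. forall a. exists d. forall f. (~R(b) & ~R(a) & (~R(f) | ~R(d)))

Eliminate → and ↔ using ¬ and ∨.
  ~(~~(forall b. R(b)) | ~(forall a. ~R(a)) | (forall d. exists f. (R(f) & R(d))))
Push ¬ through the quantifiers and connectives to reach negation normal form:
  (exists b. ~R(b)) & (forall a. ~R(a)) & (exists d. forall f. (~R(f) | ~R(d)))
All bound variables are already distinct, so no renaming is needed.
Pull the quantifiers to the front (each side's bound variable is not free in the other side):
  exists b. forall a. exists d. forall f. (~R(b) & ~R(a) & (~R(f) | ~R(d)))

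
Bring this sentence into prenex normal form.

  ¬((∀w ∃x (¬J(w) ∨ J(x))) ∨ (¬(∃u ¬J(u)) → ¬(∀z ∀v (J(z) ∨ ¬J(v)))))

∃w ∀x ∀u ∀z ∀v (J(w) ∧ ¬J(x) ∧ J(u) ∧ (J(z) ∨ ¬J(v)))

Eliminate → and ↔ using ¬ and ∨.
  ¬((∀w ∃x (¬J(w) ∨ J(x))) ∨ ¬¬(∃u ¬J(u)) ∨ ¬(∀z ∀v (J(z) ∨ ¬J(v))))
Push ¬ through the quantifiers and connectives to reach negation normal form:
  (∃w ∀x (J(w) ∧ ¬J(x))) ∧ (∀u J(u)) ∧ (∀z ∀v (J(z) ∨ ¬J(v)))
All bound variables are already distinct, so no renaming is needed.
Extract every quantifier outward, since the variables are now distinct and don't occur free across branches:
  ∃w ∀x ∀u ∀z ∀v (J(w) ∧ ¬J(x) ∧ J(u) ∧ (J(z) ∨ ¬J(v)))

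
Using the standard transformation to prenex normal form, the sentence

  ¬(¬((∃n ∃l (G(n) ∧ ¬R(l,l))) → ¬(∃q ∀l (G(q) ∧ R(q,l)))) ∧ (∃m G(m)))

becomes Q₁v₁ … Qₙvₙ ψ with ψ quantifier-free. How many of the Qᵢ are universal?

4

Rewrite implications/biconditionals: A → B as ¬A ∨ B.
  ¬(¬(¬(∃n ∃l (G(n) ∧ ¬R(l,l))) ∨ ¬(∃q ∀l (G(q) ∧ R(q,l)))) ∧ (∃m G(m)))
Drive negations inward (¬∀x A ≡ ∃x ¬A, ¬∃x A ≡ ∀x ¬A, De Morgan for ∧/∨):
  (∀n ∀l (¬G(n) ∨ R(l,l))) ∨ (∀q ∃l (¬G(q) ∨ ¬R(q,l))) ∨ (∀m ¬G(m))
Give each quantifier a distinct variable: l↦t.
  (∀n ∀l (¬G(n) ∨ R(l,l))) ∨ (∀q ∃t (¬G(q) ∨ ¬R(q,t))) ∨ (∀m ¬G(m))
Finally move all quantifiers to the prefix:
  ∀n ∀l ∀q ∃t ∀m (¬G(n) ∨ R(l,l) ∨ ¬G(q) ∨ ¬R(q,t) ∨ ¬G(m))
The prefix is ∀n ∀l ∀q ∃t ∀m: 4 universal, 1 existential.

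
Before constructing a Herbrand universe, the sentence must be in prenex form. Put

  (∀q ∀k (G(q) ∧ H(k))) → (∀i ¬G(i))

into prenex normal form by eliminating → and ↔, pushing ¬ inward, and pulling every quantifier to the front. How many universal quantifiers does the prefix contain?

First replace A → B with ¬A ∨ B.
  ¬(∀q ∀k (G(q) ∧ H(k))) ∨ (∀i ¬G(i))
Drive negations inward (¬∀x A ≡ ∃x ¬A, ¬∃x A ≡ ∀x ¬A, De Morgan for ∧/∨):
  (∃q ∃k (¬G(q) ∨ ¬H(k))) ∨ (∀i ¬G(i))
All bound variables are already distinct, so no renaming is needed.
Pull the quantifiers to the front (each side's bound variable is not free in the other side):
  ∃q ∃k ∀i (¬G(q) ∨ ¬H(k) ∨ ¬G(i))
The prefix is ∃q ∃k ∀i: 1 universal, 2 existential.

1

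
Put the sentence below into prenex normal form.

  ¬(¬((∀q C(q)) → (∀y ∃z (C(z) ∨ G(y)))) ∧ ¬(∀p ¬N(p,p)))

First replace A → B with ¬A ∨ B.
  ¬(¬(¬(∀q C(q)) ∨ (∀y ∃z (C(z) ∨ G(y)))) ∧ ¬(∀p ¬N(p,p)))
Drive negations inward (¬∀x A ≡ ∃x ¬A, ¬∃x A ≡ ∀x ¬A, De Morgan for ∧/∨):
  (∃q ¬C(q)) ∨ (∀y ∃z (C(z) ∨ G(y))) ∨ (∀p ¬N(p,p))
All bound variables are already distinct, so no renaming is needed.
Finally move all quantifiers to the prefix:
  ∃q ∀y ∃z ∀p (¬C(q) ∨ C(z) ∨ G(y) ∨ ¬N(p,p))

∃q ∀y ∃z ∀p (¬C(q) ∨ C(z) ∨ G(y) ∨ ¬N(p,p))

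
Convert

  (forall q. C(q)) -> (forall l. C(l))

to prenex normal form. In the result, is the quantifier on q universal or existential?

First replace A → B with ¬A ∨ B.
  ~(forall q. C(q)) | (forall l. C(l))
Drive negations inward (¬∀x A ≡ ∃x ¬A, ¬∃x A ≡ ∀x ¬A, De Morgan for ∧/∨):
  (exists q. ~C(q)) | (forall l. C(l))
Pull the quantifiers to the front (each side's bound variable is not free in the other side):
  exists q. forall l. (~C(q) | C(l))
The quantifier forall q sits under an odd number of negations (counting the antecedent side of each →), so it flips to exists q.

existential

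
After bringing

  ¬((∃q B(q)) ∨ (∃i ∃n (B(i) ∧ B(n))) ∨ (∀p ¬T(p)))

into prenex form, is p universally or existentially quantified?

Move each ¬ inward, flipping quantifiers it crosses:
  (∀q ¬B(q)) ∧ (∀i ∀n (¬B(i) ∨ ¬B(n))) ∧ (∃p T(p))
All bound variables are already distinct, so no renaming is needed.
Pull the quantifiers to the front (each side's bound variable is not free in the other side):
  ∀q ∀i ∀n ∃p (¬B(q) ∧ (¬B(i) ∨ ¬B(n)) ∧ T(p))
The quantifier ∀p sits under an odd number of negations, so it flips to ∃p.

existential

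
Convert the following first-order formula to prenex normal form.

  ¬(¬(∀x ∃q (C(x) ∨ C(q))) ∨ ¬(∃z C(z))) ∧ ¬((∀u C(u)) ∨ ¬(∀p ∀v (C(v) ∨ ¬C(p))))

Move each ¬ inward, flipping quantifiers it crosses:
  (∀x ∃q (C(x) ∨ C(q))) ∧ (∃z C(z)) ∧ (∃u ¬C(u)) ∧ (∀p ∀v (C(v) ∨ ¬C(p)))
All bound variables are already distinct, so no renaming is needed.
Pull the quantifiers to the front (each side's bound variable is not free in the other side):
  ∀x ∃q ∃z ∃u ∀p ∀v ((C(x) ∨ C(q)) ∧ C(z) ∧ ¬C(u) ∧ (C(v) ∨ ¬C(p)))

∀x ∃q ∃z ∃u ∀p ∀v ((C(x) ∨ C(q)) ∧ C(z) ∧ ¬C(u) ∧ (C(v) ∨ ¬C(p)))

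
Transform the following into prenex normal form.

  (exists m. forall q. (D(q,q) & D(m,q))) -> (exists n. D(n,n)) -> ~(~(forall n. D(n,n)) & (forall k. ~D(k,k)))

Rewrite implications/biconditionals: A → B as ¬A ∨ B.
  ~(exists m. forall q. (D(q,q) & D(m,q))) | ~(exists n. D(n,n)) | ~(~(forall n. D(n,n)) & (forall k. ~D(k,k)))
Move each ¬ inward, flipping quantifiers it crosses:
  (forall m. exists q. (~D(q,q) | ~D(m,q))) | (forall n. ~D(n,n)) | (forall n. D(n,n)) | (exists k. D(k,k))
Rename bound variables to avoid capture: n↦y.
  (forall m. exists q. (~D(q,q) | ~D(m,q))) | (forall n. ~D(n,n)) | (forall y. D(y,y)) | (exists k. D(k,k))
Finally move all quantifiers to the prefix:
  forall m. exists q. forall n. forall y. exists k. (~D(q,q) | ~D(m,q) | ~D(n,n) | D(y,y) | D(k,k))

forall m. exists q. forall n. forall y. exists k. (~D(q,q) | ~D(m,q) | ~D(n,n) | D(y,y) | D(k,k))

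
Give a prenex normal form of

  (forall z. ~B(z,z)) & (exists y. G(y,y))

Finally move all quantifiers to the prefix:
  forall z. exists y. (~B(z,z) & G(y,y))

forall z. exists y. (~B(z,z) & G(y,y))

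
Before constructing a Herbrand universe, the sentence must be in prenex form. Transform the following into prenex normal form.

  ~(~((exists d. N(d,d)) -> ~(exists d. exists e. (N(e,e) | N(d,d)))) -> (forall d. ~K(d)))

First replace A → B with ¬A ∨ B.
  ~(~~(~(exists d. N(d,d)) | ~(exists d. exists e. (N(e,e) | N(d,d)))) | (forall d. ~K(d)))
Push ¬ through the quantifiers and connectives to reach negation normal form:
  (exists d. N(d,d)) & (exists d. exists e. (N(e,e) | N(d,d))) & (exists d. K(d))
Rename bound variables to avoid capture: d↦u1, d↦q.
  (exists d. N(d,d)) & (exists u1. exists e. (N(e,e) | N(u1,u1))) & (exists q. K(q))
Finally move all quantifiers to the prefix:
  exists d. exists u1. exists e. exists q. (N(d,d) & (N(e,e) | N(u1,u1)) & K(q))

exists d. exists u1. exists e. exists q. (N(d,d) & (N(e,e) | N(u1,u1)) & K(q))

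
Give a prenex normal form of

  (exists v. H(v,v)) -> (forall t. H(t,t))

First replace A → B with ¬A ∨ B.
  ~(exists v. H(v,v)) | (forall t. H(t,t))
Drive negations inward (¬∀x A ≡ ∃x ¬A, ¬∃x A ≡ ∀x ¬A, De Morgan for ∧/∨):
  (forall v. ~H(v,v)) | (forall t. H(t,t))
Extract every quantifier outward, since the variables are now distinct and don't occur free across branches:
  forall v. forall t. (~H(v,v) | H(t,t))

forall v. forall t. (~H(v,v) | H(t,t))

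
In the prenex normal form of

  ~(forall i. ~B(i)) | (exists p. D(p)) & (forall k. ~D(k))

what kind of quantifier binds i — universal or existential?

Drive negations inward (¬∀x A ≡ ∃x ¬A, ¬∃x A ≡ ∀x ¬A, De Morgan for ∧/∨):
  (exists i. B(i)) | (exists p. D(p)) & (forall k. ~D(k))
Pull the quantifiers to the front (each side's bound variable is not free in the other side):
  exists i. exists p. forall k. (B(i) | D(p) & ~D(k))
The quantifier forall i sits under an odd number of negations, so it flips to exists i.

existential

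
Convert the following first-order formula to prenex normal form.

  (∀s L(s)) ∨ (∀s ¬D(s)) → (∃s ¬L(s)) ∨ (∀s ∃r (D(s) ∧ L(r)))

First replace A → B with ¬A ∨ B.
  ¬((∀s L(s)) ∨ (∀s ¬D(s))) ∨ (∃s ¬L(s)) ∨ (∀s ∃r (D(s) ∧ L(r)))
Move each ¬ inward, flipping quantifiers it crosses:
  (∃s ¬L(s)) ∧ (∃s D(s)) ∨ (∃s ¬L(s)) ∨ (∀s ∃r (D(s) ∧ L(r)))
Standardize variables apart so no two quantifiers bind the same name: s↦a, s↦z1, s↦u1.
  (∃s ¬L(s)) ∧ (∃a D(a)) ∨ (∃z1 ¬L(z1)) ∨ (∀u1 ∃r (D(u1) ∧ L(r)))
Extract every quantifier outward, since the variables are now distinct and don't occur free across branches:
  ∃s ∃a ∃z1 ∀u1 ∃r (¬L(s) ∧ D(a) ∨ ¬L(z1) ∨ D(u1) ∧ L(r))

∃s ∃a ∃z1 ∀u1 ∃r (¬L(s) ∧ D(a) ∨ ¬L(z1) ∨ D(u1) ∧ L(r))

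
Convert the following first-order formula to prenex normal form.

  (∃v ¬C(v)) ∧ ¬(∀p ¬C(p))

Move each ¬ inward, flipping quantifiers it crosses:
  (∃v ¬C(v)) ∧ (∃p C(p))
Extract every quantifier outward, since the variables are now distinct and don't occur free across branches:
  ∃v ∃p (¬C(v) ∧ C(p))

∃v ∃p (¬C(v) ∧ C(p))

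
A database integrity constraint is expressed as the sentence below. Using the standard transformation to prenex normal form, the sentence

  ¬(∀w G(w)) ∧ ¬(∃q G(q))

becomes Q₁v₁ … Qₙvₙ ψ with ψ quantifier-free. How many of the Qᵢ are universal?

1

Push ¬ through the quantifiers and connectives to reach negation normal form:
  (∃w ¬G(w)) ∧ (∀q ¬G(q))
Pull the quantifiers to the front (each side's bound variable is not free in the other side):
  ∃w ∀q (¬G(w) ∧ ¬G(q))
The prefix is ∃w ∀q: 1 universal, 1 existential.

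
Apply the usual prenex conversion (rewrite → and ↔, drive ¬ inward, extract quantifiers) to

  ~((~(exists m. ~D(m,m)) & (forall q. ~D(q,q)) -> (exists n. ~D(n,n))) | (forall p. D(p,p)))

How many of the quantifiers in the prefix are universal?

3

Eliminate → and ↔ using ¬ and ∨.
  ~(~(~(exists m. ~D(m,m)) & (forall q. ~D(q,q))) | (exists n. ~D(n,n)) | (forall p. D(p,p)))
Push ¬ through the quantifiers and connectives to reach negation normal form:
  (forall m. D(m,m)) & (forall q. ~D(q,q)) & (forall n. D(n,n)) & (exists p. ~D(p,p))
All bound variables are already distinct, so no renaming is needed.
Pull the quantifiers to the front (each side's bound variable is not free in the other side):
  forall m. forall q. forall n. exists p. (D(m,m) & ~D(q,q) & D(n,n) & ~D(p,p))
The prefix is forall m forall q forall n exists p: 3 universal, 1 existential.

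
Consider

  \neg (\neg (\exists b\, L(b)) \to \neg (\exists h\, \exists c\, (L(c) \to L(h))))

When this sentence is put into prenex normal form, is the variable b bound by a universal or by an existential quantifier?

universal

Eliminate → and ↔ using ¬ and ∨.
  \neg (\neg \neg (\exists b\, L(b)) \lor \neg (\exists h\, \exists c\, (\neg L(c) \lor L(h))))
Push ¬ through the quantifiers and connectives to reach negation normal form:
  (\forall b\, \neg L(b)) \land (\exists h\, \exists c\, (\neg L(c) \lor L(h)))
Extract every quantifier outward, since the variables are now distinct and don't occur free across branches:
  \forall b\, \exists h\, \exists c\, (\neg L(b) \land (\neg L(c) \lor L(h)))
The quantifier \exists b sits under an odd number of negations (counting the antecedent side of each →), so it flips to \forall b.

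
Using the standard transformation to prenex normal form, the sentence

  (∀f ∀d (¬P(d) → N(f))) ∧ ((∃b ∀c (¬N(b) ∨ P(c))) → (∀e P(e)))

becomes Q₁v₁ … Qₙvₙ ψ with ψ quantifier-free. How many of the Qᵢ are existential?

First replace A → B with ¬A ∨ B.
  (∀f ∀d (¬¬P(d) ∨ N(f))) ∧ (¬(∃b ∀c (¬N(b) ∨ P(c))) ∨ (∀e P(e)))
Move each ¬ inward, flipping quantifiers it crosses:
  (∀f ∀d (P(d) ∨ N(f))) ∧ ((∀b ∃c (N(b) ∧ ¬P(c))) ∨ (∀e P(e)))
All bound variables are already distinct, so no renaming is needed.
Pull the quantifiers to the front (each side's bound variable is not free in the other side):
  ∀f ∀d ∀b ∃c ∀e ((P(d) ∨ N(f)) ∧ (N(b) ∧ ¬P(c) ∨ P(e)))
The prefix is ∀f ∀d ∀b ∃c ∀e: 4 universal, 1 existential.

1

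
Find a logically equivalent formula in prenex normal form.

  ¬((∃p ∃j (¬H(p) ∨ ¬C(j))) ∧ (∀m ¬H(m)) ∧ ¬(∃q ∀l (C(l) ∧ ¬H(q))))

∀p ∀j ∃m ∃q ∀l (H(p) ∧ C(j) ∨ H(m) ∨ C(l) ∧ ¬H(q))

Drive negations inward (¬∀x A ≡ ∃x ¬A, ¬∃x A ≡ ∀x ¬A, De Morgan for ∧/∨):
  (∀p ∀j (H(p) ∧ C(j))) ∨ (∃m H(m)) ∨ (∃q ∀l (C(l) ∧ ¬H(q)))
Extract every quantifier outward, since the variables are now distinct and don't occur free across branches:
  ∀p ∀j ∃m ∃q ∀l (H(p) ∧ C(j) ∨ H(m) ∨ C(l) ∧ ¬H(q))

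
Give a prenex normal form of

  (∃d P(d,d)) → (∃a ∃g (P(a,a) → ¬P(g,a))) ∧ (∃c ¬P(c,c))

Eliminate → and ↔ using ¬ and ∨.
  ¬(∃d P(d,d)) ∨ (∃a ∃g (¬P(a,a) ∨ ¬P(g,a))) ∧ (∃c ¬P(c,c))
Push ¬ through the quantifiers and connectives to reach negation normal form:
  (∀d ¬P(d,d)) ∨ (∃a ∃g (¬P(a,a) ∨ ¬P(g,a))) ∧ (∃c ¬P(c,c))
Extract every quantifier outward, since the variables are now distinct and don't occur free across branches:
  ∀d ∃a ∃g ∃c (¬P(d,d) ∨ (¬P(a,a) ∨ ¬P(g,a)) ∧ ¬P(c,c))

∀d ∃a ∃g ∃c (¬P(d,d) ∨ (¬P(a,a) ∨ ¬P(g,a)) ∧ ¬P(c,c))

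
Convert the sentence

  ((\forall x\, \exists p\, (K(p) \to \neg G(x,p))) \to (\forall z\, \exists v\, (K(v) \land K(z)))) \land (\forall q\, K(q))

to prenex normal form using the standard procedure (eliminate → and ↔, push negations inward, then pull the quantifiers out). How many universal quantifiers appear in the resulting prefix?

Rewrite implications/biconditionals: A → B as ¬A ∨ B.
  (\neg (\forall x\, \exists p\, (\neg K(p) \lor \neg G(x,p))) \lor (\forall z\, \exists v\, (K(v) \land K(z)))) \land (\forall q\, K(q))
Drive negations inward (¬∀x A ≡ ∃x ¬A, ¬∃x A ≡ ∀x ¬A, De Morgan for ∧/∨):
  ((\exists x\, \forall p\, (K(p) \land G(x,p))) \lor (\forall z\, \exists v\, (K(v) \land K(z)))) \land (\forall q\, K(q))
All bound variables are already distinct, so no renaming is needed.
Extract every quantifier outward, since the variables are now distinct and don't occur free across branches:
  \exists x\, \forall p\, \forall z\, \exists v\, \forall q\, ((K(p) \land G(x,p) \lor K(v) \land K(z)) \land K(q))
The prefix is \exists x \forall p \forall z \exists v \forall q: 3 universal, 2 existential.

3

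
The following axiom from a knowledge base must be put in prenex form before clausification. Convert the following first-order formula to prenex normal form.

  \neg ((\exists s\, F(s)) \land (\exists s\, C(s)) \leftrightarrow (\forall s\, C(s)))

Rewrite implications/biconditionals: A → B as ¬A ∨ B; A ↔ B as (¬A ∨ B) ∧ (¬B ∨ A).
  \neg ((\neg ((\exists s\, F(s)) \land (\exists s\, C(s))) \lor (\forall s\, C(s))) \land (\neg (\forall s\, C(s)) \lor (\exists s\, F(s)) \land (\exists s\, C(s))))
Drive negations inward (¬∀x A ≡ ∃x ¬A, ¬∃x A ≡ ∀x ¬A, De Morgan for ∧/∨):
  (\exists s\, F(s)) \land (\exists s\, C(s)) \land (\exists s\, \neg C(s)) \lor (\forall s\, C(s)) \land ((\forall s\, \neg F(s)) \lor (\forall s\, \neg C(s)))
Standardize variables apart so no two quantifiers bind the same name: s↦q, s↦v1, s↦r, s↦t, s↦z.
  (\exists s\, F(s)) \land (\exists q\, C(q)) \land (\exists v1\, \neg C(v1)) \lor (\forall r\, C(r)) \land ((\forall t\, \neg F(t)) \lor (\forall z\, \neg C(z)))
Extract every quantifier outward, since the variables are now distinct and don't occur free across branches:
  \exists s\, \exists q\, \exists v1\, \forall r\, \forall t\, \forall z\, (F(s) \land C(q) \land \neg C(v1) \lor C(r) \land (\neg F(t) \lor \neg C(z)))

\exists s\, \exists q\, \exists v1\, \forall r\, \forall t\, \forall z\, (F(s) \land C(q) \land \neg C(v1) \lor C(r) \land (\neg F(t) \lor \neg C(z)))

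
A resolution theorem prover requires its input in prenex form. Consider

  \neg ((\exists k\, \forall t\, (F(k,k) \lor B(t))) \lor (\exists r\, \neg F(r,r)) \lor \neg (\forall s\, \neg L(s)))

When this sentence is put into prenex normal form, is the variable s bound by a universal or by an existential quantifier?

universal

Move each ¬ inward, flipping quantifiers it crosses:
  (\forall k\, \exists t\, (\neg F(k,k) \land \neg B(t))) \land (\forall r\, F(r,r)) \land (\forall s\, \neg L(s))
All bound variables are already distinct, so no renaming is needed.
Finally move all quantifiers to the prefix:
  \forall k\, \exists t\, \forall r\, \forall s\, (\neg F(k,k) \land \neg B(t) \land F(r,r) \land \neg L(s))
The quantifier \forall s sits under an even number of negations, so it remains universal.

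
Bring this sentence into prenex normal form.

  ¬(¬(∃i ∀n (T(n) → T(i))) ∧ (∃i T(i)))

Rewrite implications/biconditionals: A → B as ¬A ∨ B.
  ¬(¬(∃i ∀n (¬T(n) ∨ T(i))) ∧ (∃i T(i)))
Drive negations inward (¬∀x A ≡ ∃x ¬A, ¬∃x A ≡ ∀x ¬A, De Morgan for ∧/∨):
  (∃i ∀n (¬T(n) ∨ T(i))) ∨ (∀i ¬T(i))
Standardize variables apart so no two quantifiers bind the same name: i↦p.
  (∃i ∀n (¬T(n) ∨ T(i))) ∨ (∀p ¬T(p))
Finally move all quantifiers to the prefix:
  ∃i ∀n ∀p (¬T(n) ∨ T(i) ∨ ¬T(p))

∃i ∀n ∀p (¬T(n) ∨ T(i) ∨ ¬T(p))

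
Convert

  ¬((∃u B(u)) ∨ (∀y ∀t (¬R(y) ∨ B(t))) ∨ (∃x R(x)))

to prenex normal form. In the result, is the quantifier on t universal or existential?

Drive negations inward (¬∀x A ≡ ∃x ¬A, ¬∃x A ≡ ∀x ¬A, De Morgan for ∧/∨):
  (∀u ¬B(u)) ∧ (∃y ∃t (R(y) ∧ ¬B(t))) ∧ (∀x ¬R(x))
All bound variables are already distinct, so no renaming is needed.
Extract every quantifier outward, since the variables are now distinct and don't occur free across branches:
  ∀u ∃y ∃t ∀x (¬B(u) ∧ R(y) ∧ ¬B(t) ∧ ¬R(x))
The quantifier ∀t sits under an odd number of negations, so it flips to ∃t.

existential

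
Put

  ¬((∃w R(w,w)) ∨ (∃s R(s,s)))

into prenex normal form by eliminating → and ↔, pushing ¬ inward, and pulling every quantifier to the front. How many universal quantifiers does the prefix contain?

Push ¬ through the quantifiers and connectives to reach negation normal form:
  (∀w ¬R(w,w)) ∧ (∀s ¬R(s,s))
Extract every quantifier outward, since the variables are now distinct and don't occur free across branches:
  ∀w ∀s (¬R(w,w) ∧ ¬R(s,s))
The prefix is ∀w ∀s: 2 universal, 0 existential.

2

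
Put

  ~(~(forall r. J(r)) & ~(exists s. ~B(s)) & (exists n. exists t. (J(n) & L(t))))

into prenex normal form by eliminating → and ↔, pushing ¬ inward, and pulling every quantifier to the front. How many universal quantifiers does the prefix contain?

Move each ¬ inward, flipping quantifiers it crosses:
  (forall r. J(r)) | (exists s. ~B(s)) | (forall n. forall t. (~J(n) | ~L(t)))
All bound variables are already distinct, so no renaming is needed.
Extract every quantifier outward, since the variables are now distinct and don't occur free across branches:
  forall r. exists s. forall n. forall t. (J(r) | ~B(s) | ~J(n) | ~L(t))
The prefix is forall r exists s forall n forall t: 3 universal, 1 existential.

3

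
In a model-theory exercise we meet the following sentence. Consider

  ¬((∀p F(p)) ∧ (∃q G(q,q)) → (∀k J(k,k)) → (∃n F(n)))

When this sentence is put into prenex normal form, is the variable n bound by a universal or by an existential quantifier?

universal

Eliminate → and ↔ using ¬ and ∨.
  ¬(¬((∀p F(p)) ∧ (∃q G(q,q))) ∨ ¬(∀k J(k,k)) ∨ (∃n F(n)))
Move each ¬ inward, flipping quantifiers it crosses:
  (∀p F(p)) ∧ (∃q G(q,q)) ∧ (∀k J(k,k)) ∧ (∀n ¬F(n))
Extract every quantifier outward, since the variables are now distinct and don't occur free across branches:
  ∀p ∃q ∀k ∀n (F(p) ∧ G(q,q) ∧ J(k,k) ∧ ¬F(n))
The quantifier ∃n sits under an odd number of negations (counting the antecedent side of each →), so it flips to ∀n.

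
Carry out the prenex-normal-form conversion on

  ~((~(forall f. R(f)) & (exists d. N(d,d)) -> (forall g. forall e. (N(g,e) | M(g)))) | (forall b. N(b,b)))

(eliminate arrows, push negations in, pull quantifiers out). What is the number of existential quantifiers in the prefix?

5

Eliminate → and ↔ using ¬ and ∨.
  ~(~(~(forall f. R(f)) & (exists d. N(d,d))) | (forall g. forall e. (N(g,e) | M(g))) | (forall b. N(b,b)))
Drive negations inward (¬∀x A ≡ ∃x ¬A, ¬∃x A ≡ ∀x ¬A, De Morgan for ∧/∨):
  (exists f. ~R(f)) & (exists d. N(d,d)) & (exists g. exists e. (~N(g,e) & ~M(g))) & (exists b. ~N(b,b))
All bound variables are already distinct, so no renaming is needed.
Pull the quantifiers to the front (each side's bound variable is not free in the other side):
  exists f. exists d. exists g. exists e. exists b. (~R(f) & N(d,d) & ~N(g,e) & ~M(g) & ~N(b,b))
The prefix is exists f exists d exists g exists e exists b: 0 universal, 5 existential.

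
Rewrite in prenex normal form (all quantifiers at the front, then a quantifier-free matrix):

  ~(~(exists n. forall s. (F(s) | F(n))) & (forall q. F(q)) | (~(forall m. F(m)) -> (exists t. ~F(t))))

First replace A → B with ¬A ∨ B.
  ~(~(exists n. forall s. (F(s) | F(n))) & (forall q. F(q)) | ~~(forall m. F(m)) | (exists t. ~F(t)))
Drive negations inward (¬∀x A ≡ ∃x ¬A, ¬∃x A ≡ ∀x ¬A, De Morgan for ∧/∨):
  ((exists n. forall s. (F(s) | F(n))) | (exists q. ~F(q))) & (exists m. ~F(m)) & (forall t. F(t))
All bound variables are already distinct, so no renaming is needed.
Finally move all quantifiers to the prefix:
  exists n. forall s. exists q. exists m. forall t. ((F(s) | F(n) | ~F(q)) & ~F(m) & F(t))

exists n. forall s. exists q. exists m. forall t. ((F(s) | F(n) | ~F(q)) & ~F(m) & F(t))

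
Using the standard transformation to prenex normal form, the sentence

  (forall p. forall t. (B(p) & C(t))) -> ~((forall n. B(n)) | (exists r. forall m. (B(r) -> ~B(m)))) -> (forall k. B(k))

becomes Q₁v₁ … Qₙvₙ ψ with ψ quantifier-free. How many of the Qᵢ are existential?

Eliminate → and ↔ using ¬ and ∨.
  ~(forall p. forall t. (B(p) & C(t))) | ~~((forall n. B(n)) | (exists r. forall m. (~B(r) | ~B(m)))) | (forall k. B(k))
Drive negations inward (¬∀x A ≡ ∃x ¬A, ¬∃x A ≡ ∀x ¬A, De Morgan for ∧/∨):
  (exists p. exists t. (~B(p) | ~C(t))) | (forall n. B(n)) | (exists r. forall m. (~B(r) | ~B(m))) | (forall k. B(k))
All bound variables are already distinct, so no renaming is needed.
Finally move all quantifiers to the prefix:
  exists p. exists t. forall n. exists r. forall m. forall k. (~B(p) | ~C(t) | B(n) | ~B(r) | ~B(m) | B(k))
The prefix is exists p exists t forall n exists r forall m forall k: 3 universal, 3 existential.

3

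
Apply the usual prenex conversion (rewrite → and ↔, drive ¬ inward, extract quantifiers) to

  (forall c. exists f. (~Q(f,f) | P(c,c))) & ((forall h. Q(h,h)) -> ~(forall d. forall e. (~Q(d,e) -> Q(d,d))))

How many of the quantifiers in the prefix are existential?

Eliminate → and ↔ using ¬ and ∨.
  (forall c. exists f. (~Q(f,f) | P(c,c))) & (~(forall h. Q(h,h)) | ~(forall d. forall e. (~~Q(d,e) | Q(d,d))))
Drive negations inward (¬∀x A ≡ ∃x ¬A, ¬∃x A ≡ ∀x ¬A, De Morgan for ∧/∨):
  (forall c. exists f. (~Q(f,f) | P(c,c))) & ((exists h. ~Q(h,h)) | (exists d. exists e. (~Q(d,e) & ~Q(d,d))))
All bound variables are already distinct, so no renaming is needed.
Extract every quantifier outward, since the variables are now distinct and don't occur free across branches:
  forall c. exists f. exists h. exists d. exists e. ((~Q(f,f) | P(c,c)) & (~Q(h,h) | ~Q(d,e) & ~Q(d,d)))
The prefix is forall c exists f exists h exists d exists e: 1 universal, 4 existential.

4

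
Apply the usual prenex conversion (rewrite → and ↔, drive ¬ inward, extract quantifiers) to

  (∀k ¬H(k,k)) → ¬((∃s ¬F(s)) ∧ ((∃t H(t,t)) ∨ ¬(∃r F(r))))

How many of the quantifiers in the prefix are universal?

Rewrite implications/biconditionals: A → B as ¬A ∨ B.
  ¬(∀k ¬H(k,k)) ∨ ¬((∃s ¬F(s)) ∧ ((∃t H(t,t)) ∨ ¬(∃r F(r))))
Drive negations inward (¬∀x A ≡ ∃x ¬A, ¬∃x A ≡ ∀x ¬A, De Morgan for ∧/∨):
  (∃k H(k,k)) ∨ (∀s F(s)) ∨ (∀t ¬H(t,t)) ∧ (∃r F(r))
Finally move all quantifiers to the prefix:
  ∃k ∀s ∀t ∃r (H(k,k) ∨ F(s) ∨ ¬H(t,t) ∧ F(r))
The prefix is ∃k ∀s ∀t ∃r: 2 universal, 2 existential.

2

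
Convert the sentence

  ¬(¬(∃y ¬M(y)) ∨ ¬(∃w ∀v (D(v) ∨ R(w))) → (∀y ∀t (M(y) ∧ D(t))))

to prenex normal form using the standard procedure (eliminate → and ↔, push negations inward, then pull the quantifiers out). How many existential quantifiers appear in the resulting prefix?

3

Eliminate → and ↔ using ¬ and ∨.
  ¬(¬(¬(∃y ¬M(y)) ∨ ¬(∃w ∀v (D(v) ∨ R(w)))) ∨ (∀y ∀t (M(y) ∧ D(t))))
Move each ¬ inward, flipping quantifiers it crosses:
  ((∀y M(y)) ∨ (∀w ∃v (¬D(v) ∧ ¬R(w)))) ∧ (∃y ∃t (¬M(y) ∨ ¬D(t)))
Give each quantifier a distinct variable: y↦z1.
  ((∀y M(y)) ∨ (∀w ∃v (¬D(v) ∧ ¬R(w)))) ∧ (∃z1 ∃t (¬M(z1) ∨ ¬D(t)))
Extract every quantifier outward, since the variables are now distinct and don't occur free across branches:
  ∀y ∀w ∃v ∃z1 ∃t ((M(y) ∨ ¬D(v) ∧ ¬R(w)) ∧ (¬M(z1) ∨ ¬D(t)))
The prefix is ∀y ∀w ∃v ∃z1 ∃t: 2 universal, 3 existential.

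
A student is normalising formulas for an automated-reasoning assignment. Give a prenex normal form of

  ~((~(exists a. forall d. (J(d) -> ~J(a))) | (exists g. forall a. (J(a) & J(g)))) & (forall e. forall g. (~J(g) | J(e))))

exists a. forall d. forall g. exists v1. exists e. exists t. ((~J(d) | ~J(a)) & (~J(v1) | ~J(g)) | J(t) & ~J(e))

Eliminate → and ↔ using ¬ and ∨.
  ~((~(exists a. forall d. (~J(d) | ~J(a))) | (exists g. forall a. (J(a) & J(g)))) & (forall e. forall g. (~J(g) | J(e))))
Push ¬ through the quantifiers and connectives to reach negation normal form:
  (exists a. forall d. (~J(d) | ~J(a))) & (forall g. exists a. (~J(a) | ~J(g))) | (exists e. exists g. (J(g) & ~J(e)))
Rename bound variables to avoid capture: a↦v1, g↦t.
  (exists a. forall d. (~J(d) | ~J(a))) & (forall g. exists v1. (~J(v1) | ~J(g))) | (exists e. exists t. (J(t) & ~J(e)))
Pull the quantifiers to the front (each side's bound variable is not free in the other side):
  exists a. forall d. forall g. exists v1. exists e. exists t. ((~J(d) | ~J(a)) & (~J(v1) | ~J(g)) | J(t) & ~J(e))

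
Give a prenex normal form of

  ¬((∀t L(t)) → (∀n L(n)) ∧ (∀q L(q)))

∀t ∃n ∃q (L(t) ∧ (¬L(n) ∨ ¬L(q)))

Rewrite implications/biconditionals: A → B as ¬A ∨ B.
  ¬(¬(∀t L(t)) ∨ (∀n L(n)) ∧ (∀q L(q)))
Push ¬ through the quantifiers and connectives to reach negation normal form:
  (∀t L(t)) ∧ ((∃n ¬L(n)) ∨ (∃q ¬L(q)))
All bound variables are already distinct, so no renaming is needed.
Pull the quantifiers to the front (each side's bound variable is not free in the other side):
  ∀t ∃n ∃q (L(t) ∧ (¬L(n) ∨ ¬L(q)))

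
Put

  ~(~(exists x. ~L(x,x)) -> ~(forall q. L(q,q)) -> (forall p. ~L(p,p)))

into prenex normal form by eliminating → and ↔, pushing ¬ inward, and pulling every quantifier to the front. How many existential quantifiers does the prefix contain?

First replace A → B with ¬A ∨ B.
  ~(~~(exists x. ~L(x,x)) | ~~(forall q. L(q,q)) | (forall p. ~L(p,p)))
Drive negations inward (¬∀x A ≡ ∃x ¬A, ¬∃x A ≡ ∀x ¬A, De Morgan for ∧/∨):
  (forall x. L(x,x)) & (exists q. ~L(q,q)) & (exists p. L(p,p))
All bound variables are already distinct, so no renaming is needed.
Pull the quantifiers to the front (each side's bound variable is not free in the other side):
  forall x. exists q. exists p. (L(x,x) & ~L(q,q) & L(p,p))
The prefix is forall x exists q exists p: 1 universal, 2 existential.

2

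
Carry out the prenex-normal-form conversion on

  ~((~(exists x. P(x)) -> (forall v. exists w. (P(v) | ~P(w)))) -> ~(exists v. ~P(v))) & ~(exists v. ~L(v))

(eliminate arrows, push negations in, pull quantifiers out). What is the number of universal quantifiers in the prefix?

2

Rewrite implications/biconditionals: A → B as ¬A ∨ B.
  ~(~(~~(exists x. P(x)) | (forall v. exists w. (P(v) | ~P(w)))) | ~(exists v. ~P(v))) & ~(exists v. ~L(v))
Move each ¬ inward, flipping quantifiers it crosses:
  ((exists x. P(x)) | (forall v. exists w. (P(v) | ~P(w)))) & (exists v. ~P(v)) & (forall v. L(v))
Give each quantifier a distinct variable: v↦q, v↦z.
  ((exists x. P(x)) | (forall v. exists w. (P(v) | ~P(w)))) & (exists q. ~P(q)) & (forall z. L(z))
Pull the quantifiers to the front (each side's bound variable is not free in the other side):
  exists x. forall v. exists w. exists q. forall z. ((P(x) | P(v) | ~P(w)) & ~P(q) & L(z))
The prefix is exists x forall v exists w exists q forall z: 2 universal, 3 existential.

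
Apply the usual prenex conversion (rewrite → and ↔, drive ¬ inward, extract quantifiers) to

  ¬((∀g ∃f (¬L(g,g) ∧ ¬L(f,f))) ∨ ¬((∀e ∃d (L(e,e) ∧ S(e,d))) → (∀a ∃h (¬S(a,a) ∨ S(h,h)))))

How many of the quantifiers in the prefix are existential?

3

First replace A → B with ¬A ∨ B.
  ¬((∀g ∃f (¬L(g,g) ∧ ¬L(f,f))) ∨ ¬(¬(∀e ∃d (L(e,e) ∧ S(e,d))) ∨ (∀a ∃h (¬S(a,a) ∨ S(h,h)))))
Drive negations inward (¬∀x A ≡ ∃x ¬A, ¬∃x A ≡ ∀x ¬A, De Morgan for ∧/∨):
  (∃g ∀f (L(g,g) ∨ L(f,f))) ∧ ((∃e ∀d (¬L(e,e) ∨ ¬S(e,d))) ∨ (∀a ∃h (¬S(a,a) ∨ S(h,h))))
All bound variables are already distinct, so no renaming is needed.
Extract every quantifier outward, since the variables are now distinct and don't occur free across branches:
  ∃g ∀f ∃e ∀d ∀a ∃h ((L(g,g) ∨ L(f,f)) ∧ (¬L(e,e) ∨ ¬S(e,d) ∨ ¬S(a,a) ∨ S(h,h)))
The prefix is ∃g ∀f ∃e ∀d ∀a ∃h: 3 universal, 3 existential.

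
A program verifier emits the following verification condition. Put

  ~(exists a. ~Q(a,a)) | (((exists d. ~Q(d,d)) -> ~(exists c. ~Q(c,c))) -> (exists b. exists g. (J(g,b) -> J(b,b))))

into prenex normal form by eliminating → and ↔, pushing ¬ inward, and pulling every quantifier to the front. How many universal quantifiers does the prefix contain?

1

Rewrite implications/biconditionals: A → B as ¬A ∨ B.
  ~(exists a. ~Q(a,a)) | ~(~(exists d. ~Q(d,d)) | ~(exists c. ~Q(c,c))) | (exists b. exists g. (~J(g,b) | J(b,b)))
Push ¬ through the quantifiers and connectives to reach negation normal form:
  (forall a. Q(a,a)) | (exists d. ~Q(d,d)) & (exists c. ~Q(c,c)) | (exists b. exists g. (~J(g,b) | J(b,b)))
Finally move all quantifiers to the prefix:
  forall a. exists d. exists c. exists b. exists g. (Q(a,a) | ~Q(d,d) & ~Q(c,c) | ~J(g,b) | J(b,b))
The prefix is forall a exists d exists c exists b exists g: 1 universal, 4 existential.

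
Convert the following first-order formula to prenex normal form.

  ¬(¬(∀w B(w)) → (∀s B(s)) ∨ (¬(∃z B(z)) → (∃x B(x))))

Eliminate → and ↔ using ¬ and ∨.
  ¬(¬¬(∀w B(w)) ∨ (∀s B(s)) ∨ ¬¬(∃z B(z)) ∨ (∃x B(x)))
Drive negations inward (¬∀x A ≡ ∃x ¬A, ¬∃x A ≡ ∀x ¬A, De Morgan for ∧/∨):
  (∃w ¬B(w)) ∧ (∃s ¬B(s)) ∧ (∀z ¬B(z)) ∧ (∀x ¬B(x))
Pull the quantifiers to the front (each side's bound variable is not free in the other side):
  ∃w ∃s ∀z ∀x (¬B(w) ∧ ¬B(s) ∧ ¬B(z) ∧ ¬B(x))

∃w ∃s ∀z ∀x (¬B(w) ∧ ¬B(s) ∧ ¬B(z) ∧ ¬B(x))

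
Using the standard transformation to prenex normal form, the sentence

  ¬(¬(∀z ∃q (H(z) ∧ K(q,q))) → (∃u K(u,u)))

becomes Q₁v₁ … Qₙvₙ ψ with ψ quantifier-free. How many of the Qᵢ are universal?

First replace A → B with ¬A ∨ B.
  ¬(¬¬(∀z ∃q (H(z) ∧ K(q,q))) ∨ (∃u K(u,u)))
Push ¬ through the quantifiers and connectives to reach negation normal form:
  (∃z ∀q (¬H(z) ∨ ¬K(q,q))) ∧ (∀u ¬K(u,u))
All bound variables are already distinct, so no renaming is needed.
Finally move all quantifiers to the prefix:
  ∃z ∀q ∀u ((¬H(z) ∨ ¬K(q,q)) ∧ ¬K(u,u))
The prefix is ∃z ∀q ∀u: 2 universal, 1 existential.

2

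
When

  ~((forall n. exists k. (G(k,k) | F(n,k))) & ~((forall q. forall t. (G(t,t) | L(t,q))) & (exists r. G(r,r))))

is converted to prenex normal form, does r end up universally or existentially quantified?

Move each ¬ inward, flipping quantifiers it crosses:
  (exists n. forall k. (~G(k,k) & ~F(n,k))) | (forall q. forall t. (G(t,t) | L(t,q))) & (exists r. G(r,r))
Pull the quantifiers to the front (each side's bound variable is not free in the other side):
  exists n. forall k. forall q. forall t. exists r. (~G(k,k) & ~F(n,k) | (G(t,t) | L(t,q)) & G(r,r))
The quantifier exists r sits under an even number of negations, so it remains existential.

existential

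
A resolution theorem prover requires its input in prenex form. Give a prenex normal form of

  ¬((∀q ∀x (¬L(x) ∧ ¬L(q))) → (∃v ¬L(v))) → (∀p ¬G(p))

Rewrite implications/biconditionals: A → B as ¬A ∨ B.
  ¬¬(¬(∀q ∀x (¬L(x) ∧ ¬L(q))) ∨ (∃v ¬L(v))) ∨ (∀p ¬G(p))
Drive negations inward (¬∀x A ≡ ∃x ¬A, ¬∃x A ≡ ∀x ¬A, De Morgan for ∧/∨):
  (∃q ∃x (L(x) ∨ L(q))) ∨ (∃v ¬L(v)) ∨ (∀p ¬G(p))
All bound variables are already distinct, so no renaming is needed.
Extract every quantifier outward, since the variables are now distinct and don't occur free across branches:
  ∃q ∃x ∃v ∀p (L(x) ∨ L(q) ∨ ¬L(v) ∨ ¬G(p))

∃q ∃x ∃v ∀p (L(x) ∨ L(q) ∨ ¬L(v) ∨ ¬G(p))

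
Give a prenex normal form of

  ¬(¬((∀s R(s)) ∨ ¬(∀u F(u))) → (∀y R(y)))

∃s ∀u ∃y (¬R(s) ∧ F(u) ∧ ¬R(y))

Rewrite implications/biconditionals: A → B as ¬A ∨ B.
  ¬(¬¬((∀s R(s)) ∨ ¬(∀u F(u))) ∨ (∀y R(y)))
Push ¬ through the quantifiers and connectives to reach negation normal form:
  (∃s ¬R(s)) ∧ (∀u F(u)) ∧ (∃y ¬R(y))
Extract every quantifier outward, since the variables are now distinct and don't occur free across branches:
  ∃s ∀u ∃y (¬R(s) ∧ F(u) ∧ ¬R(y))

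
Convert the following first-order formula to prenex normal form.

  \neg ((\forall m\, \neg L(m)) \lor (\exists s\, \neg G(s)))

Move each ¬ inward, flipping quantifiers it crosses:
  (\exists m\, L(m)) \land (\forall s\, G(s))
Pull the quantifiers to the front (each side's bound variable is not free in the other side):
  \exists m\, \forall s\, (L(m) \land G(s))

\exists m\, \forall s\, (L(m) \land G(s))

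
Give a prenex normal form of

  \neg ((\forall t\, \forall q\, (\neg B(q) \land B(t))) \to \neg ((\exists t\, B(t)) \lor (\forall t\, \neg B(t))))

\forall t\, \forall q\, \exists y1\, \forall b\, (\neg B(q) \land B(t) \land (B(y1) \lor \neg B(b)))

Eliminate → and ↔ using ¬ and ∨.
  \neg (\neg (\forall t\, \forall q\, (\neg B(q) \land B(t))) \lor \neg ((\exists t\, B(t)) \lor (\forall t\, \neg B(t))))
Push ¬ through the quantifiers and connectives to reach negation normal form:
  (\forall t\, \forall q\, (\neg B(q) \land B(t))) \land ((\exists t\, B(t)) \lor (\forall t\, \neg B(t)))
Rename bound variables to avoid capture: t↦y1, t↦b.
  (\forall t\, \forall q\, (\neg B(q) \land B(t))) \land ((\exists y1\, B(y1)) \lor (\forall b\, \neg B(b)))
Pull the quantifiers to the front (each side's bound variable is not free in the other side):
  \forall t\, \forall q\, \exists y1\, \forall b\, (\neg B(q) \land B(t) \land (B(y1) \lor \neg B(b)))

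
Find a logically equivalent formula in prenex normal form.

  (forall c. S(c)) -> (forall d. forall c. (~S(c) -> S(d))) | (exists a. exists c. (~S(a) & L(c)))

Eliminate → and ↔ using ¬ and ∨.
  ~(forall c. S(c)) | (forall d. forall c. (~~S(c) | S(d))) | (exists a. exists c. (~S(a) & L(c)))
Move each ¬ inward, flipping quantifiers it crosses:
  (exists c. ~S(c)) | (forall d. forall c. (S(c) | S(d))) | (exists a. exists c. (~S(a) & L(c)))
Give each quantifier a distinct variable: c↦x1, c↦x.
  (exists c. ~S(c)) | (forall d. forall x1. (S(x1) | S(d))) | (exists a. exists x. (~S(a) & L(x)))
Pull the quantifiers to the front (each side's bound variable is not free in the other side):
  exists c. forall d. forall x1. exists a. exists x. (~S(c) | S(x1) | S(d) | ~S(a) & L(x))

exists c. forall d. forall x1. exists a. exists x. (~S(c) | S(x1) | S(d) | ~S(a) & L(x))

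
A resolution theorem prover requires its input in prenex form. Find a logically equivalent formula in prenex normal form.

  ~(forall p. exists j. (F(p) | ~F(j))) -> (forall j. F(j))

forall p. exists j. forall x1. (F(p) | ~F(j) | F(x1))

Eliminate → and ↔ using ¬ and ∨.
  ~~(forall p. exists j. (F(p) | ~F(j))) | (forall j. F(j))
Push ¬ through the quantifiers and connectives to reach negation normal form:
  (forall p. exists j. (F(p) | ~F(j))) | (forall j. F(j))
Standardize variables apart so no two quantifiers bind the same name: j↦x1.
  (forall p. exists j. (F(p) | ~F(j))) | (forall x1. F(x1))
Finally move all quantifiers to the prefix:
  forall p. exists j. forall x1. (F(p) | ~F(j) | F(x1))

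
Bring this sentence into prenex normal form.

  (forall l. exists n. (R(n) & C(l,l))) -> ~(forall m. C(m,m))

exists l. forall n. exists m. (~R(n) | ~C(l,l) | ~C(m,m))

Rewrite implications/biconditionals: A → B as ¬A ∨ B.
  ~(forall l. exists n. (R(n) & C(l,l))) | ~(forall m. C(m,m))
Push ¬ through the quantifiers and connectives to reach negation normal form:
  (exists l. forall n. (~R(n) | ~C(l,l))) | (exists m. ~C(m,m))
Extract every quantifier outward, since the variables are now distinct and don't occur free across branches:
  exists l. forall n. exists m. (~R(n) | ~C(l,l) | ~C(m,m))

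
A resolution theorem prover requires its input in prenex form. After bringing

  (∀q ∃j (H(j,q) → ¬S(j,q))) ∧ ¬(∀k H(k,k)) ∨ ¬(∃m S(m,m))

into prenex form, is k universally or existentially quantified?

First replace A → B with ¬A ∨ B.
  (∀q ∃j (¬H(j,q) ∨ ¬S(j,q))) ∧ ¬(∀k H(k,k)) ∨ ¬(∃m S(m,m))
Drive negations inward (¬∀x A ≡ ∃x ¬A, ¬∃x A ≡ ∀x ¬A, De Morgan for ∧/∨):
  (∀q ∃j (¬H(j,q) ∨ ¬S(j,q))) ∧ (∃k ¬H(k,k)) ∨ (∀m ¬S(m,m))
Extract every quantifier outward, since the variables are now distinct and don't occur free across branches:
  ∀q ∃j ∃k ∀m ((¬H(j,q) ∨ ¬S(j,q)) ∧ ¬H(k,k) ∨ ¬S(m,m))
The quantifier ∀k sits under an odd number of negations (counting the antecedent side of each →), so it flips to ∃k.

existential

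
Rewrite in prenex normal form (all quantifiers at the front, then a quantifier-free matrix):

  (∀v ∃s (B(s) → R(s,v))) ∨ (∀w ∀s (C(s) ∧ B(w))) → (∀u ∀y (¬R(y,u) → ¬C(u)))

Rewrite implications/biconditionals: A → B as ¬A ∨ B.
  ¬((∀v ∃s (¬B(s) ∨ R(s,v))) ∨ (∀w ∀s (C(s) ∧ B(w)))) ∨ (∀u ∀y (¬¬R(y,u) ∨ ¬C(u)))
Push ¬ through the quantifiers and connectives to reach negation normal form:
  (∃v ∀s (B(s) ∧ ¬R(s,v))) ∧ (∃w ∃s (¬C(s) ∨ ¬B(w))) ∨ (∀u ∀y (R(y,u) ∨ ¬C(u)))
Standardize variables apart so no two quantifiers bind the same name: s↦r.
  (∃v ∀s (B(s) ∧ ¬R(s,v))) ∧ (∃w ∃r (¬C(r) ∨ ¬B(w))) ∨ (∀u ∀y (R(y,u) ∨ ¬C(u)))
Finally move all quantifiers to the prefix:
  ∃v ∀s ∃w ∃r ∀u ∀y (B(s) ∧ ¬R(s,v) ∧ (¬C(r) ∨ ¬B(w)) ∨ R(y,u) ∨ ¬C(u))

∃v ∀s ∃w ∃r ∀u ∀y (B(s) ∧ ¬R(s,v) ∧ (¬C(r) ∨ ¬B(w)) ∨ R(y,u) ∨ ¬C(u))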